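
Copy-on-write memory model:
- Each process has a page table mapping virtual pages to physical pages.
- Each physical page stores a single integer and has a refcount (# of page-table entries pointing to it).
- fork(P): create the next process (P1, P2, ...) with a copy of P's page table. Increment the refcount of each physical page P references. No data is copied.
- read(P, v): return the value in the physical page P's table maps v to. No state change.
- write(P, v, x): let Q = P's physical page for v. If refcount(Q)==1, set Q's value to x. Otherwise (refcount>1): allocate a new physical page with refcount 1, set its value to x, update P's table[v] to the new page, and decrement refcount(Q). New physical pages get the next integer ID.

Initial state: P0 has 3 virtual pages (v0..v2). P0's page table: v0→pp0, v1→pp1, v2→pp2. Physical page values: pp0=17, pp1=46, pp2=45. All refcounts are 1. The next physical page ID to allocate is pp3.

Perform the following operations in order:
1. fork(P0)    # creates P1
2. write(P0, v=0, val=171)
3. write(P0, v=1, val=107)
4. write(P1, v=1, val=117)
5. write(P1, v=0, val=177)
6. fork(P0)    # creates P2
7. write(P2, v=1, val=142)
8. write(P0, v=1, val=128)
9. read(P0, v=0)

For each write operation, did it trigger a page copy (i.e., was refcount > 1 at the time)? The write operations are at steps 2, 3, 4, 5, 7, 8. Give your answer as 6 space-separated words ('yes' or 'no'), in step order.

Op 1: fork(P0) -> P1. 3 ppages; refcounts: pp0:2 pp1:2 pp2:2
Op 2: write(P0, v0, 171). refcount(pp0)=2>1 -> COPY to pp3. 4 ppages; refcounts: pp0:1 pp1:2 pp2:2 pp3:1
Op 3: write(P0, v1, 107). refcount(pp1)=2>1 -> COPY to pp4. 5 ppages; refcounts: pp0:1 pp1:1 pp2:2 pp3:1 pp4:1
Op 4: write(P1, v1, 117). refcount(pp1)=1 -> write in place. 5 ppages; refcounts: pp0:1 pp1:1 pp2:2 pp3:1 pp4:1
Op 5: write(P1, v0, 177). refcount(pp0)=1 -> write in place. 5 ppages; refcounts: pp0:1 pp1:1 pp2:2 pp3:1 pp4:1
Op 6: fork(P0) -> P2. 5 ppages; refcounts: pp0:1 pp1:1 pp2:3 pp3:2 pp4:2
Op 7: write(P2, v1, 142). refcount(pp4)=2>1 -> COPY to pp5. 6 ppages; refcounts: pp0:1 pp1:1 pp2:3 pp3:2 pp4:1 pp5:1
Op 8: write(P0, v1, 128). refcount(pp4)=1 -> write in place. 6 ppages; refcounts: pp0:1 pp1:1 pp2:3 pp3:2 pp4:1 pp5:1
Op 9: read(P0, v0) -> 171. No state change.

yes yes no no yes no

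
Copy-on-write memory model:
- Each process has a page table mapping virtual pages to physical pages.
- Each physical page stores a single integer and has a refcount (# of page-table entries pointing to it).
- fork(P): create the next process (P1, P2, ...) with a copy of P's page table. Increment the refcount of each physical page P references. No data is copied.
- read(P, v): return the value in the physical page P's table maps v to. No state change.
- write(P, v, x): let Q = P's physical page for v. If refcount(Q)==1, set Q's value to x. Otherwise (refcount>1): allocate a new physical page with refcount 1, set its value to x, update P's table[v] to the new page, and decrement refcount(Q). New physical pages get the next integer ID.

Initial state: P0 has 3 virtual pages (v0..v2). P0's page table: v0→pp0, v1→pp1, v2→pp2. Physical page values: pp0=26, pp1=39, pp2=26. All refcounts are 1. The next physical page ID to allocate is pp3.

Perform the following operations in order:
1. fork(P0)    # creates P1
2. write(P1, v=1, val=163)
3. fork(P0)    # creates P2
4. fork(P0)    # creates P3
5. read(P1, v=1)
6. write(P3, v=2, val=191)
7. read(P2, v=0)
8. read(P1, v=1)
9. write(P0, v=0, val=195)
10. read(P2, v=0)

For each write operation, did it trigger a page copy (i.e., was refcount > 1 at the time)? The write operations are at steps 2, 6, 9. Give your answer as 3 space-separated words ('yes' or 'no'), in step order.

Op 1: fork(P0) -> P1. 3 ppages; refcounts: pp0:2 pp1:2 pp2:2
Op 2: write(P1, v1, 163). refcount(pp1)=2>1 -> COPY to pp3. 4 ppages; refcounts: pp0:2 pp1:1 pp2:2 pp3:1
Op 3: fork(P0) -> P2. 4 ppages; refcounts: pp0:3 pp1:2 pp2:3 pp3:1
Op 4: fork(P0) -> P3. 4 ppages; refcounts: pp0:4 pp1:3 pp2:4 pp3:1
Op 5: read(P1, v1) -> 163. No state change.
Op 6: write(P3, v2, 191). refcount(pp2)=4>1 -> COPY to pp4. 5 ppages; refcounts: pp0:4 pp1:3 pp2:3 pp3:1 pp4:1
Op 7: read(P2, v0) -> 26. No state change.
Op 8: read(P1, v1) -> 163. No state change.
Op 9: write(P0, v0, 195). refcount(pp0)=4>1 -> COPY to pp5. 6 ppages; refcounts: pp0:3 pp1:3 pp2:3 pp3:1 pp4:1 pp5:1
Op 10: read(P2, v0) -> 26. No state change.

yes yes yes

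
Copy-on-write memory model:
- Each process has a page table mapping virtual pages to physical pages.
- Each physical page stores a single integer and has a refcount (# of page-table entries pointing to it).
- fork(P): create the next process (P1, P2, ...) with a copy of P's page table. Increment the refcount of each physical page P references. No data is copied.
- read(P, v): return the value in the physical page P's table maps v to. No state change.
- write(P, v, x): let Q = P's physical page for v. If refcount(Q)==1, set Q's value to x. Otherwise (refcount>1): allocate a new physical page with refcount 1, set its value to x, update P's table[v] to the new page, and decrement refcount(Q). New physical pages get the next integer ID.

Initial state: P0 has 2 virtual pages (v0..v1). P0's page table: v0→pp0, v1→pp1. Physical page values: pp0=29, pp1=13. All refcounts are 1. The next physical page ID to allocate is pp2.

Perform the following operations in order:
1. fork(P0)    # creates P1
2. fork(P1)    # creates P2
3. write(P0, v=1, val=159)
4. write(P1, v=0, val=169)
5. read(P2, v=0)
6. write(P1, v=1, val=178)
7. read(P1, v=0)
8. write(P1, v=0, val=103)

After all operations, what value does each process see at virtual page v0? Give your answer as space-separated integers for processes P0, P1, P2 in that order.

Answer: 29 103 29

Derivation:
Op 1: fork(P0) -> P1. 2 ppages; refcounts: pp0:2 pp1:2
Op 2: fork(P1) -> P2. 2 ppages; refcounts: pp0:3 pp1:3
Op 3: write(P0, v1, 159). refcount(pp1)=3>1 -> COPY to pp2. 3 ppages; refcounts: pp0:3 pp1:2 pp2:1
Op 4: write(P1, v0, 169). refcount(pp0)=3>1 -> COPY to pp3. 4 ppages; refcounts: pp0:2 pp1:2 pp2:1 pp3:1
Op 5: read(P2, v0) -> 29. No state change.
Op 6: write(P1, v1, 178). refcount(pp1)=2>1 -> COPY to pp4. 5 ppages; refcounts: pp0:2 pp1:1 pp2:1 pp3:1 pp4:1
Op 7: read(P1, v0) -> 169. No state change.
Op 8: write(P1, v0, 103). refcount(pp3)=1 -> write in place. 5 ppages; refcounts: pp0:2 pp1:1 pp2:1 pp3:1 pp4:1
P0: v0 -> pp0 = 29
P1: v0 -> pp3 = 103
P2: v0 -> pp0 = 29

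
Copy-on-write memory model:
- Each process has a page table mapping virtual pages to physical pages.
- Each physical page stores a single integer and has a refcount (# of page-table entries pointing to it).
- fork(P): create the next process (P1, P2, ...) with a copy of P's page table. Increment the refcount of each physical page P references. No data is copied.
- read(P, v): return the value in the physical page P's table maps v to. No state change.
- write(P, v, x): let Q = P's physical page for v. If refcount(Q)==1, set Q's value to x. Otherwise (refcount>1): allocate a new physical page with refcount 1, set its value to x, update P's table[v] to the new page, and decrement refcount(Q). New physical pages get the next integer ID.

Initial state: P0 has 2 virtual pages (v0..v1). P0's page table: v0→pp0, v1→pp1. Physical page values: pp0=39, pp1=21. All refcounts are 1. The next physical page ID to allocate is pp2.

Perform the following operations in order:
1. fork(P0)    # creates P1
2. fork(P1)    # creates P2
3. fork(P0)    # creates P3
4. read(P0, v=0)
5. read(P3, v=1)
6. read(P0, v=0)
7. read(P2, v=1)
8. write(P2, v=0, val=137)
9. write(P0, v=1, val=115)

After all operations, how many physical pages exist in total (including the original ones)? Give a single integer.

Op 1: fork(P0) -> P1. 2 ppages; refcounts: pp0:2 pp1:2
Op 2: fork(P1) -> P2. 2 ppages; refcounts: pp0:3 pp1:3
Op 3: fork(P0) -> P3. 2 ppages; refcounts: pp0:4 pp1:4
Op 4: read(P0, v0) -> 39. No state change.
Op 5: read(P3, v1) -> 21. No state change.
Op 6: read(P0, v0) -> 39. No state change.
Op 7: read(P2, v1) -> 21. No state change.
Op 8: write(P2, v0, 137). refcount(pp0)=4>1 -> COPY to pp2. 3 ppages; refcounts: pp0:3 pp1:4 pp2:1
Op 9: write(P0, v1, 115). refcount(pp1)=4>1 -> COPY to pp3. 4 ppages; refcounts: pp0:3 pp1:3 pp2:1 pp3:1

Answer: 4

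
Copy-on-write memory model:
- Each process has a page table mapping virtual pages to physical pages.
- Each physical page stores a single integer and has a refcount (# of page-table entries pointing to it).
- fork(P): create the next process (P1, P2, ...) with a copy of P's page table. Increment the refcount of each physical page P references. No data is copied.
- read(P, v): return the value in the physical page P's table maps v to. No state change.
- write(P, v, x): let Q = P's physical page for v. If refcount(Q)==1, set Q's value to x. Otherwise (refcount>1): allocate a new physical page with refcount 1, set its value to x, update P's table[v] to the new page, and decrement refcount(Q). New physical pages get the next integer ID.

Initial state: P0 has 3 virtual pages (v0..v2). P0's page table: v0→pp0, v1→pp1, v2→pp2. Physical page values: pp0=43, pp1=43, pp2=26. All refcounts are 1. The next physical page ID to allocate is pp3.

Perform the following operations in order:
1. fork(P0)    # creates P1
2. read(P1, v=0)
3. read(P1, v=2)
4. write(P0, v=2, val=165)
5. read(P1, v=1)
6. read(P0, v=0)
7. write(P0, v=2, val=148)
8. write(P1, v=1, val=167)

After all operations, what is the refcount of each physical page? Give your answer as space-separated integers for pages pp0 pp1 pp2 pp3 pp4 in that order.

Op 1: fork(P0) -> P1. 3 ppages; refcounts: pp0:2 pp1:2 pp2:2
Op 2: read(P1, v0) -> 43. No state change.
Op 3: read(P1, v2) -> 26. No state change.
Op 4: write(P0, v2, 165). refcount(pp2)=2>1 -> COPY to pp3. 4 ppages; refcounts: pp0:2 pp1:2 pp2:1 pp3:1
Op 5: read(P1, v1) -> 43. No state change.
Op 6: read(P0, v0) -> 43. No state change.
Op 7: write(P0, v2, 148). refcount(pp3)=1 -> write in place. 4 ppages; refcounts: pp0:2 pp1:2 pp2:1 pp3:1
Op 8: write(P1, v1, 167). refcount(pp1)=2>1 -> COPY to pp4. 5 ppages; refcounts: pp0:2 pp1:1 pp2:1 pp3:1 pp4:1

Answer: 2 1 1 1 1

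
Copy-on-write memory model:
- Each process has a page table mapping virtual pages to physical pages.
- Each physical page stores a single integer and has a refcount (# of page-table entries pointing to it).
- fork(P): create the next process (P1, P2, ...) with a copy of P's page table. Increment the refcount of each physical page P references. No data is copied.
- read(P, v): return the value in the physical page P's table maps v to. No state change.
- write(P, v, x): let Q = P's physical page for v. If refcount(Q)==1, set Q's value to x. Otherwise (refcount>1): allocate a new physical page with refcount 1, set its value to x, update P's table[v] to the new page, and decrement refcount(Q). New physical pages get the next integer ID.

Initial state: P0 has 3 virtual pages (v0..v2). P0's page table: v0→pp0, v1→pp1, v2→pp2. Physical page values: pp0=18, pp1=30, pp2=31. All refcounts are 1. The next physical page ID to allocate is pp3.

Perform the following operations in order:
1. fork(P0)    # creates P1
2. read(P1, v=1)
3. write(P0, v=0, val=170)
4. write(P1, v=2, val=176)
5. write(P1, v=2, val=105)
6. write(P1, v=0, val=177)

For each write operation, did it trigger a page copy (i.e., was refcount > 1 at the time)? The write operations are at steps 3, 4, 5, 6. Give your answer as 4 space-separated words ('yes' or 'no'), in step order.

Op 1: fork(P0) -> P1. 3 ppages; refcounts: pp0:2 pp1:2 pp2:2
Op 2: read(P1, v1) -> 30. No state change.
Op 3: write(P0, v0, 170). refcount(pp0)=2>1 -> COPY to pp3. 4 ppages; refcounts: pp0:1 pp1:2 pp2:2 pp3:1
Op 4: write(P1, v2, 176). refcount(pp2)=2>1 -> COPY to pp4. 5 ppages; refcounts: pp0:1 pp1:2 pp2:1 pp3:1 pp4:1
Op 5: write(P1, v2, 105). refcount(pp4)=1 -> write in place. 5 ppages; refcounts: pp0:1 pp1:2 pp2:1 pp3:1 pp4:1
Op 6: write(P1, v0, 177). refcount(pp0)=1 -> write in place. 5 ppages; refcounts: pp0:1 pp1:2 pp2:1 pp3:1 pp4:1

yes yes no no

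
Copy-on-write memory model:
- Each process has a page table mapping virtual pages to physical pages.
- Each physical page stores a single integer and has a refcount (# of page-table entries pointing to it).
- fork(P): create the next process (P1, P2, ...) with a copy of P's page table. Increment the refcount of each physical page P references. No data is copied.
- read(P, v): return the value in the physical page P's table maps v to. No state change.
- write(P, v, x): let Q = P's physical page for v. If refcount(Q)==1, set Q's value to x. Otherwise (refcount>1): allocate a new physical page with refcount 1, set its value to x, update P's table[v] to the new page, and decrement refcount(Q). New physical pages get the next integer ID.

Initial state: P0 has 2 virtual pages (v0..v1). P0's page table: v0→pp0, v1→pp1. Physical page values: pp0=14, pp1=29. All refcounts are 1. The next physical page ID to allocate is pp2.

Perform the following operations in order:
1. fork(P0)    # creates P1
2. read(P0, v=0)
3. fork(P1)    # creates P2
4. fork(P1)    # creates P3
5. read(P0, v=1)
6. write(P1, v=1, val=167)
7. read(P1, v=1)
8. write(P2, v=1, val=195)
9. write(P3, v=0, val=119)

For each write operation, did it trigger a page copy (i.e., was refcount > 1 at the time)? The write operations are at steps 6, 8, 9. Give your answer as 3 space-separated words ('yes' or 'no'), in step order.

Op 1: fork(P0) -> P1. 2 ppages; refcounts: pp0:2 pp1:2
Op 2: read(P0, v0) -> 14. No state change.
Op 3: fork(P1) -> P2. 2 ppages; refcounts: pp0:3 pp1:3
Op 4: fork(P1) -> P3. 2 ppages; refcounts: pp0:4 pp1:4
Op 5: read(P0, v1) -> 29. No state change.
Op 6: write(P1, v1, 167). refcount(pp1)=4>1 -> COPY to pp2. 3 ppages; refcounts: pp0:4 pp1:3 pp2:1
Op 7: read(P1, v1) -> 167. No state change.
Op 8: write(P2, v1, 195). refcount(pp1)=3>1 -> COPY to pp3. 4 ppages; refcounts: pp0:4 pp1:2 pp2:1 pp3:1
Op 9: write(P3, v0, 119). refcount(pp0)=4>1 -> COPY to pp4. 5 ppages; refcounts: pp0:3 pp1:2 pp2:1 pp3:1 pp4:1

yes yes yes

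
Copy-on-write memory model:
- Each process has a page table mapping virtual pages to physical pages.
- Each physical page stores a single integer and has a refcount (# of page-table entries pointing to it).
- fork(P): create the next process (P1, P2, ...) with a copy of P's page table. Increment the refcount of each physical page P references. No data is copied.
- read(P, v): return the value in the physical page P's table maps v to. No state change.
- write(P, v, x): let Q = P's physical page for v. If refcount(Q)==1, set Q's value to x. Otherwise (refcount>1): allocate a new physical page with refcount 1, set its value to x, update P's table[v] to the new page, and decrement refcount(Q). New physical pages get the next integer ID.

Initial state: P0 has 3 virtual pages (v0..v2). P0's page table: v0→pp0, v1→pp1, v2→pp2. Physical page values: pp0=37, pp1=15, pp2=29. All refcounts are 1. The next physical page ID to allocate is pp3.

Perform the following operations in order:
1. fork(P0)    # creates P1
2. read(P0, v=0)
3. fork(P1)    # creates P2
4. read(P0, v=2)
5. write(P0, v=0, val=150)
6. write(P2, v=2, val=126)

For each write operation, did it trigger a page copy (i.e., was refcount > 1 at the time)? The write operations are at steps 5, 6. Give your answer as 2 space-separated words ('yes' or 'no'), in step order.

Op 1: fork(P0) -> P1. 3 ppages; refcounts: pp0:2 pp1:2 pp2:2
Op 2: read(P0, v0) -> 37. No state change.
Op 3: fork(P1) -> P2. 3 ppages; refcounts: pp0:3 pp1:3 pp2:3
Op 4: read(P0, v2) -> 29. No state change.
Op 5: write(P0, v0, 150). refcount(pp0)=3>1 -> COPY to pp3. 4 ppages; refcounts: pp0:2 pp1:3 pp2:3 pp3:1
Op 6: write(P2, v2, 126). refcount(pp2)=3>1 -> COPY to pp4. 5 ppages; refcounts: pp0:2 pp1:3 pp2:2 pp3:1 pp4:1

yes yes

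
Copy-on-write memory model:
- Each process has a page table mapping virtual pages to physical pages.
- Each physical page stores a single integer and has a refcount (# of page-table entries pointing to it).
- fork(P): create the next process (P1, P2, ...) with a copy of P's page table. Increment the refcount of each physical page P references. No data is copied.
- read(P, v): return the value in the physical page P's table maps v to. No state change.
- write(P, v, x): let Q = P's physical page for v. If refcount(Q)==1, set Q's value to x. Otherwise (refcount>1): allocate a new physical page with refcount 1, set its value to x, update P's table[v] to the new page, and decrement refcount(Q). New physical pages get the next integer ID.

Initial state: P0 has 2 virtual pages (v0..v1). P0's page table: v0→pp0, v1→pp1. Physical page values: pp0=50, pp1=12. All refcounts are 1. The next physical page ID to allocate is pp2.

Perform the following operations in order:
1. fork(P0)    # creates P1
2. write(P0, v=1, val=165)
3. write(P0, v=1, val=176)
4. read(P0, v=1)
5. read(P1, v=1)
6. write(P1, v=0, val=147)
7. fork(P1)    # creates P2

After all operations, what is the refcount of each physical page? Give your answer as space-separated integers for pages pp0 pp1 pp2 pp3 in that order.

Op 1: fork(P0) -> P1. 2 ppages; refcounts: pp0:2 pp1:2
Op 2: write(P0, v1, 165). refcount(pp1)=2>1 -> COPY to pp2. 3 ppages; refcounts: pp0:2 pp1:1 pp2:1
Op 3: write(P0, v1, 176). refcount(pp2)=1 -> write in place. 3 ppages; refcounts: pp0:2 pp1:1 pp2:1
Op 4: read(P0, v1) -> 176. No state change.
Op 5: read(P1, v1) -> 12. No state change.
Op 6: write(P1, v0, 147). refcount(pp0)=2>1 -> COPY to pp3. 4 ppages; refcounts: pp0:1 pp1:1 pp2:1 pp3:1
Op 7: fork(P1) -> P2. 4 ppages; refcounts: pp0:1 pp1:2 pp2:1 pp3:2

Answer: 1 2 1 2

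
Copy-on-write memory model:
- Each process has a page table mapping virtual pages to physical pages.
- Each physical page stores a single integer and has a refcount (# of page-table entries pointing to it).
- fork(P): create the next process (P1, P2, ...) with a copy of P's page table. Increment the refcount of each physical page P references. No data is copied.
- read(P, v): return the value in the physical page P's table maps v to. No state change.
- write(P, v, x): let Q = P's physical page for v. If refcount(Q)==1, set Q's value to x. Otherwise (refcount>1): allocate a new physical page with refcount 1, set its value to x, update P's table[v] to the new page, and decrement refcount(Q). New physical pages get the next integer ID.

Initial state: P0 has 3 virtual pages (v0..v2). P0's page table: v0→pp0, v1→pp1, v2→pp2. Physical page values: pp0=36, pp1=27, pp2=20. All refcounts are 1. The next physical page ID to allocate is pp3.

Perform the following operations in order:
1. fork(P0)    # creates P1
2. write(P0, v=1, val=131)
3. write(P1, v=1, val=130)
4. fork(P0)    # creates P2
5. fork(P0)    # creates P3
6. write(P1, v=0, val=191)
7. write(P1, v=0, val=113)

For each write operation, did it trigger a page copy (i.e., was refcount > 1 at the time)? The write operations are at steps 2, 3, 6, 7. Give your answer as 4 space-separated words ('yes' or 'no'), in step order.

Op 1: fork(P0) -> P1. 3 ppages; refcounts: pp0:2 pp1:2 pp2:2
Op 2: write(P0, v1, 131). refcount(pp1)=2>1 -> COPY to pp3. 4 ppages; refcounts: pp0:2 pp1:1 pp2:2 pp3:1
Op 3: write(P1, v1, 130). refcount(pp1)=1 -> write in place. 4 ppages; refcounts: pp0:2 pp1:1 pp2:2 pp3:1
Op 4: fork(P0) -> P2. 4 ppages; refcounts: pp0:3 pp1:1 pp2:3 pp3:2
Op 5: fork(P0) -> P3. 4 ppages; refcounts: pp0:4 pp1:1 pp2:4 pp3:3
Op 6: write(P1, v0, 191). refcount(pp0)=4>1 -> COPY to pp4. 5 ppages; refcounts: pp0:3 pp1:1 pp2:4 pp3:3 pp4:1
Op 7: write(P1, v0, 113). refcount(pp4)=1 -> write in place. 5 ppages; refcounts: pp0:3 pp1:1 pp2:4 pp3:3 pp4:1

yes no yes no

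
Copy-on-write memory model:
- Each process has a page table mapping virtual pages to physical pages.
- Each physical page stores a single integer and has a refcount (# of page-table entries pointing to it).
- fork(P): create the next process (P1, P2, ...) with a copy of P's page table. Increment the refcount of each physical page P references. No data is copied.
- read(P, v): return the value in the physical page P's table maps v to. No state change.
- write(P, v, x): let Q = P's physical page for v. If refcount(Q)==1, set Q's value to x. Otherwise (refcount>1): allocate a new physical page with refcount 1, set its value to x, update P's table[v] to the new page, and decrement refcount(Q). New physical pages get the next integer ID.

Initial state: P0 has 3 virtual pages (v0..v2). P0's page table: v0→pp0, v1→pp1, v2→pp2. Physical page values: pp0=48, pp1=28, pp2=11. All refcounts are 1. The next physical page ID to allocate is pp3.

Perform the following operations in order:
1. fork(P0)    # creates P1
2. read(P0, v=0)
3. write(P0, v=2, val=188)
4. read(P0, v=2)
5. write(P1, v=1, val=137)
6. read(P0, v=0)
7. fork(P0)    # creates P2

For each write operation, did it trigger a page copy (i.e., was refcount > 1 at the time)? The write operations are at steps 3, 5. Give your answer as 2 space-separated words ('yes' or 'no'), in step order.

Op 1: fork(P0) -> P1. 3 ppages; refcounts: pp0:2 pp1:2 pp2:2
Op 2: read(P0, v0) -> 48. No state change.
Op 3: write(P0, v2, 188). refcount(pp2)=2>1 -> COPY to pp3. 4 ppages; refcounts: pp0:2 pp1:2 pp2:1 pp3:1
Op 4: read(P0, v2) -> 188. No state change.
Op 5: write(P1, v1, 137). refcount(pp1)=2>1 -> COPY to pp4. 5 ppages; refcounts: pp0:2 pp1:1 pp2:1 pp3:1 pp4:1
Op 6: read(P0, v0) -> 48. No state change.
Op 7: fork(P0) -> P2. 5 ppages; refcounts: pp0:3 pp1:2 pp2:1 pp3:2 pp4:1

yes yes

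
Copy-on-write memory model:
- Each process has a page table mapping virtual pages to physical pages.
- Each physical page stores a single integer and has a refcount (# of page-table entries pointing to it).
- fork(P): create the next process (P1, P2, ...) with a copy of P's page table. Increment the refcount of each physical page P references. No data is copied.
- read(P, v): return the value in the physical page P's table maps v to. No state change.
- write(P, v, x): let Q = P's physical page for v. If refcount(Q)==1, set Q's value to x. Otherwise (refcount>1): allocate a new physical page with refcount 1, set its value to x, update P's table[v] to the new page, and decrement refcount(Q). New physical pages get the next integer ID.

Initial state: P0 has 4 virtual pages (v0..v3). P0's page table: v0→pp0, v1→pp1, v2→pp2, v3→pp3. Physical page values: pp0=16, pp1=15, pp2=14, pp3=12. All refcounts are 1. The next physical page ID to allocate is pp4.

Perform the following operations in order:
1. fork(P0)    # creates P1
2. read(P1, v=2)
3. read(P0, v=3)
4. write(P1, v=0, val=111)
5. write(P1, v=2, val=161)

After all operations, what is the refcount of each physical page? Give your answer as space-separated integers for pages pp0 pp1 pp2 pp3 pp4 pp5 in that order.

Op 1: fork(P0) -> P1. 4 ppages; refcounts: pp0:2 pp1:2 pp2:2 pp3:2
Op 2: read(P1, v2) -> 14. No state change.
Op 3: read(P0, v3) -> 12. No state change.
Op 4: write(P1, v0, 111). refcount(pp0)=2>1 -> COPY to pp4. 5 ppages; refcounts: pp0:1 pp1:2 pp2:2 pp3:2 pp4:1
Op 5: write(P1, v2, 161). refcount(pp2)=2>1 -> COPY to pp5. 6 ppages; refcounts: pp0:1 pp1:2 pp2:1 pp3:2 pp4:1 pp5:1

Answer: 1 2 1 2 1 1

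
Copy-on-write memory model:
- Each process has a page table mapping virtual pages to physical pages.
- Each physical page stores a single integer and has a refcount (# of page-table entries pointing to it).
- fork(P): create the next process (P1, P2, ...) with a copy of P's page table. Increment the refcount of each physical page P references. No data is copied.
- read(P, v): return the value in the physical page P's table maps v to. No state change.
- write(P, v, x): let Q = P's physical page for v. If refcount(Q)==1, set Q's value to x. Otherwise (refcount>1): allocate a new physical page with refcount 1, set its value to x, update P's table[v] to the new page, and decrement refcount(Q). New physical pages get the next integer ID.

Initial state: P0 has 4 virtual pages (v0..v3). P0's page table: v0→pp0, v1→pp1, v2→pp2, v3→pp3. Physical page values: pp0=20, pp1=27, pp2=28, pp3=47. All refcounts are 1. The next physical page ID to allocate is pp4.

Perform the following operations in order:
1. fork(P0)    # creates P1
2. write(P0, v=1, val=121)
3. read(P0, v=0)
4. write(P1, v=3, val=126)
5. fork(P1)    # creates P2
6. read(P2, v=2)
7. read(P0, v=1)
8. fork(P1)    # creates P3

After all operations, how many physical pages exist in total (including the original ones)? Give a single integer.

Answer: 6

Derivation:
Op 1: fork(P0) -> P1. 4 ppages; refcounts: pp0:2 pp1:2 pp2:2 pp3:2
Op 2: write(P0, v1, 121). refcount(pp1)=2>1 -> COPY to pp4. 5 ppages; refcounts: pp0:2 pp1:1 pp2:2 pp3:2 pp4:1
Op 3: read(P0, v0) -> 20. No state change.
Op 4: write(P1, v3, 126). refcount(pp3)=2>1 -> COPY to pp5. 6 ppages; refcounts: pp0:2 pp1:1 pp2:2 pp3:1 pp4:1 pp5:1
Op 5: fork(P1) -> P2. 6 ppages; refcounts: pp0:3 pp1:2 pp2:3 pp3:1 pp4:1 pp5:2
Op 6: read(P2, v2) -> 28. No state change.
Op 7: read(P0, v1) -> 121. No state change.
Op 8: fork(P1) -> P3. 6 ppages; refcounts: pp0:4 pp1:3 pp2:4 pp3:1 pp4:1 pp5:3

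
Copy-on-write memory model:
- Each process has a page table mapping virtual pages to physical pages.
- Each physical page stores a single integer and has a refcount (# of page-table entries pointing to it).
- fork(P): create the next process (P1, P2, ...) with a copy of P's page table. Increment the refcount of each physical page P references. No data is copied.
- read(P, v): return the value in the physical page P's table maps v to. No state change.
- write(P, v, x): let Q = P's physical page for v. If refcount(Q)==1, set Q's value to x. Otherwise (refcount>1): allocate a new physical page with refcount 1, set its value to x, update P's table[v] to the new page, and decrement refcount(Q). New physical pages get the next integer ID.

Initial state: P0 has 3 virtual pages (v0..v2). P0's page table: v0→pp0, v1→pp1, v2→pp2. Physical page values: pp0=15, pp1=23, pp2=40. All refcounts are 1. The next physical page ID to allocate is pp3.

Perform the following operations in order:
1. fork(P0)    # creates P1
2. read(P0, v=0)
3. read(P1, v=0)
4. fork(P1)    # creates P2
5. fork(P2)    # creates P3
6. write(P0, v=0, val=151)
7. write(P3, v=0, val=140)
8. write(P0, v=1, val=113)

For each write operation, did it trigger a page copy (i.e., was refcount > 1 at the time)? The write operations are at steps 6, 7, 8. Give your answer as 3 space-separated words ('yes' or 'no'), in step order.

Op 1: fork(P0) -> P1. 3 ppages; refcounts: pp0:2 pp1:2 pp2:2
Op 2: read(P0, v0) -> 15. No state change.
Op 3: read(P1, v0) -> 15. No state change.
Op 4: fork(P1) -> P2. 3 ppages; refcounts: pp0:3 pp1:3 pp2:3
Op 5: fork(P2) -> P3. 3 ppages; refcounts: pp0:4 pp1:4 pp2:4
Op 6: write(P0, v0, 151). refcount(pp0)=4>1 -> COPY to pp3. 4 ppages; refcounts: pp0:3 pp1:4 pp2:4 pp3:1
Op 7: write(P3, v0, 140). refcount(pp0)=3>1 -> COPY to pp4. 5 ppages; refcounts: pp0:2 pp1:4 pp2:4 pp3:1 pp4:1
Op 8: write(P0, v1, 113). refcount(pp1)=4>1 -> COPY to pp5. 6 ppages; refcounts: pp0:2 pp1:3 pp2:4 pp3:1 pp4:1 pp5:1

yes yes yes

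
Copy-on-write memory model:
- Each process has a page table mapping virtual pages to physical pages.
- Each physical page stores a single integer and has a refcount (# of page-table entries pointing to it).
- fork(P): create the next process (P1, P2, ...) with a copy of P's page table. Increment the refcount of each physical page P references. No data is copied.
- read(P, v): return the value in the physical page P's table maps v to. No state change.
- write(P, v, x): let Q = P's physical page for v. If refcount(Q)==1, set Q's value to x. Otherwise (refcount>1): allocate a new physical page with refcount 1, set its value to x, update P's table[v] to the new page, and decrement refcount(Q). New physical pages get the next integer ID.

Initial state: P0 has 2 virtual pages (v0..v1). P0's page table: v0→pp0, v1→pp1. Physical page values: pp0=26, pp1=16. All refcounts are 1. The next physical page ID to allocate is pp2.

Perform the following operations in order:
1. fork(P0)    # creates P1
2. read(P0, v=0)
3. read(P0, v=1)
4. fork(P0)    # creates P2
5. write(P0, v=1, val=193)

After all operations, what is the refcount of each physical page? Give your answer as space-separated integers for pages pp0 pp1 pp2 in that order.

Op 1: fork(P0) -> P1. 2 ppages; refcounts: pp0:2 pp1:2
Op 2: read(P0, v0) -> 26. No state change.
Op 3: read(P0, v1) -> 16. No state change.
Op 4: fork(P0) -> P2. 2 ppages; refcounts: pp0:3 pp1:3
Op 5: write(P0, v1, 193). refcount(pp1)=3>1 -> COPY to pp2. 3 ppages; refcounts: pp0:3 pp1:2 pp2:1

Answer: 3 2 1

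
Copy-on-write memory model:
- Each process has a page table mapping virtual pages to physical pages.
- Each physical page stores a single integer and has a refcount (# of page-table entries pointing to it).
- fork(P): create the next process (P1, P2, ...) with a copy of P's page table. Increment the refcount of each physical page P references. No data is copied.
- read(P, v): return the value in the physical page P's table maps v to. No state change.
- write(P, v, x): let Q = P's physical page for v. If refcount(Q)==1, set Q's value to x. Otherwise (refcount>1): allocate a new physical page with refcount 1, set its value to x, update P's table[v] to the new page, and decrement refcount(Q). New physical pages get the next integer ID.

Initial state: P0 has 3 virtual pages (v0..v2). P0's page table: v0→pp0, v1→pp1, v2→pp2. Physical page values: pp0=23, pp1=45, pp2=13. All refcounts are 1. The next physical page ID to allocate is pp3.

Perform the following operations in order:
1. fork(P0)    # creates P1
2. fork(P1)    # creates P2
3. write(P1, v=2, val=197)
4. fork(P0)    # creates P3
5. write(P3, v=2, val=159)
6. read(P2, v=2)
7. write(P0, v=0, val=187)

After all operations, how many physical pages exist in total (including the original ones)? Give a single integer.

Op 1: fork(P0) -> P1. 3 ppages; refcounts: pp0:2 pp1:2 pp2:2
Op 2: fork(P1) -> P2. 3 ppages; refcounts: pp0:3 pp1:3 pp2:3
Op 3: write(P1, v2, 197). refcount(pp2)=3>1 -> COPY to pp3. 4 ppages; refcounts: pp0:3 pp1:3 pp2:2 pp3:1
Op 4: fork(P0) -> P3. 4 ppages; refcounts: pp0:4 pp1:4 pp2:3 pp3:1
Op 5: write(P3, v2, 159). refcount(pp2)=3>1 -> COPY to pp4. 5 ppages; refcounts: pp0:4 pp1:4 pp2:2 pp3:1 pp4:1
Op 6: read(P2, v2) -> 13. No state change.
Op 7: write(P0, v0, 187). refcount(pp0)=4>1 -> COPY to pp5. 6 ppages; refcounts: pp0:3 pp1:4 pp2:2 pp3:1 pp4:1 pp5:1

Answer: 6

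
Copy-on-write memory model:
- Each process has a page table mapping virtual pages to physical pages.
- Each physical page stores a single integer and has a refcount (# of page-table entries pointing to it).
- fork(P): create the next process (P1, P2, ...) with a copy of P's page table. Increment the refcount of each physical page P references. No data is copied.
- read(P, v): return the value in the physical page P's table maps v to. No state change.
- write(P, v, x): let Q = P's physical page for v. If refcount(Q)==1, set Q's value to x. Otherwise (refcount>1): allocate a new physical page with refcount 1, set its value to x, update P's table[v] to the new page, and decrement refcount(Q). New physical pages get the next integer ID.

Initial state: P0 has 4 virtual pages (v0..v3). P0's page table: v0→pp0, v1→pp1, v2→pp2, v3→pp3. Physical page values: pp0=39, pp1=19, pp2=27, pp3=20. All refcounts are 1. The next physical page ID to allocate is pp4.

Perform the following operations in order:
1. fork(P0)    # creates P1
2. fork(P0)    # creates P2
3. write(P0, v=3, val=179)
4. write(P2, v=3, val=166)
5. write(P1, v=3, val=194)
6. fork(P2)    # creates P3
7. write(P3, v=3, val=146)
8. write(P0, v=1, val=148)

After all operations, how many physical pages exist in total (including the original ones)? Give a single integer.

Answer: 8

Derivation:
Op 1: fork(P0) -> P1. 4 ppages; refcounts: pp0:2 pp1:2 pp2:2 pp3:2
Op 2: fork(P0) -> P2. 4 ppages; refcounts: pp0:3 pp1:3 pp2:3 pp3:3
Op 3: write(P0, v3, 179). refcount(pp3)=3>1 -> COPY to pp4. 5 ppages; refcounts: pp0:3 pp1:3 pp2:3 pp3:2 pp4:1
Op 4: write(P2, v3, 166). refcount(pp3)=2>1 -> COPY to pp5. 6 ppages; refcounts: pp0:3 pp1:3 pp2:3 pp3:1 pp4:1 pp5:1
Op 5: write(P1, v3, 194). refcount(pp3)=1 -> write in place. 6 ppages; refcounts: pp0:3 pp1:3 pp2:3 pp3:1 pp4:1 pp5:1
Op 6: fork(P2) -> P3. 6 ppages; refcounts: pp0:4 pp1:4 pp2:4 pp3:1 pp4:1 pp5:2
Op 7: write(P3, v3, 146). refcount(pp5)=2>1 -> COPY to pp6. 7 ppages; refcounts: pp0:4 pp1:4 pp2:4 pp3:1 pp4:1 pp5:1 pp6:1
Op 8: write(P0, v1, 148). refcount(pp1)=4>1 -> COPY to pp7. 8 ppages; refcounts: pp0:4 pp1:3 pp2:4 pp3:1 pp4:1 pp5:1 pp6:1 pp7:1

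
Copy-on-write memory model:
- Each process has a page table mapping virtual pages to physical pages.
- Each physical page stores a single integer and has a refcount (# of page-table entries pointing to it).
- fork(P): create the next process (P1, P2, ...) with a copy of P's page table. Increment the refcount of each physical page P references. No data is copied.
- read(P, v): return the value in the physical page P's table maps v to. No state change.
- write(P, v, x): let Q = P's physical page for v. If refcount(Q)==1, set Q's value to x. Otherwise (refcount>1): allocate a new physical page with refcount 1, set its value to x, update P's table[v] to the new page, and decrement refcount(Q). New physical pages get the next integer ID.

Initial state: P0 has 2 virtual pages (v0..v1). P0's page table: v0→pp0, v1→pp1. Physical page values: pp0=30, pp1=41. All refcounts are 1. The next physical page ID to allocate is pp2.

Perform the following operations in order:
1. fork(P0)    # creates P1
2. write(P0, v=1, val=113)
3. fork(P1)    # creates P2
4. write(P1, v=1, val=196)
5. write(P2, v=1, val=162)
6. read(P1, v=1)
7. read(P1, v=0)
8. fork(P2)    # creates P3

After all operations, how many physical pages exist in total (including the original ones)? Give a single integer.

Answer: 4

Derivation:
Op 1: fork(P0) -> P1. 2 ppages; refcounts: pp0:2 pp1:2
Op 2: write(P0, v1, 113). refcount(pp1)=2>1 -> COPY to pp2. 3 ppages; refcounts: pp0:2 pp1:1 pp2:1
Op 3: fork(P1) -> P2. 3 ppages; refcounts: pp0:3 pp1:2 pp2:1
Op 4: write(P1, v1, 196). refcount(pp1)=2>1 -> COPY to pp3. 4 ppages; refcounts: pp0:3 pp1:1 pp2:1 pp3:1
Op 5: write(P2, v1, 162). refcount(pp1)=1 -> write in place. 4 ppages; refcounts: pp0:3 pp1:1 pp2:1 pp3:1
Op 6: read(P1, v1) -> 196. No state change.
Op 7: read(P1, v0) -> 30. No state change.
Op 8: fork(P2) -> P3. 4 ppages; refcounts: pp0:4 pp1:2 pp2:1 pp3:1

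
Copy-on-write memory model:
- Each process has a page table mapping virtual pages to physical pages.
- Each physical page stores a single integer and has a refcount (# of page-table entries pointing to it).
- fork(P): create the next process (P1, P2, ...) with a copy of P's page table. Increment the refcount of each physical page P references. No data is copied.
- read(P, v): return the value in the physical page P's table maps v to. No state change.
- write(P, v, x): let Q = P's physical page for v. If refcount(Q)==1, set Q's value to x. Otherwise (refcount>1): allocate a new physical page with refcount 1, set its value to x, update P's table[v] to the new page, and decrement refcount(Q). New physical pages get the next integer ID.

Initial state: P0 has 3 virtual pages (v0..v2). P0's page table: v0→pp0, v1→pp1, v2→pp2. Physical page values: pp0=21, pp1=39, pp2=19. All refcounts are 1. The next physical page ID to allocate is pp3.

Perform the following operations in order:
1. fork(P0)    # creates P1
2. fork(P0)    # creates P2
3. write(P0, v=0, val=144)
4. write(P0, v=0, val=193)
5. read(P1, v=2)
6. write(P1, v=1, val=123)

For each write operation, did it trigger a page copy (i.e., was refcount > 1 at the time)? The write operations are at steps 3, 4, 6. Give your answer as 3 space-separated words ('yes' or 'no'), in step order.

Op 1: fork(P0) -> P1. 3 ppages; refcounts: pp0:2 pp1:2 pp2:2
Op 2: fork(P0) -> P2. 3 ppages; refcounts: pp0:3 pp1:3 pp2:3
Op 3: write(P0, v0, 144). refcount(pp0)=3>1 -> COPY to pp3. 4 ppages; refcounts: pp0:2 pp1:3 pp2:3 pp3:1
Op 4: write(P0, v0, 193). refcount(pp3)=1 -> write in place. 4 ppages; refcounts: pp0:2 pp1:3 pp2:3 pp3:1
Op 5: read(P1, v2) -> 19. No state change.
Op 6: write(P1, v1, 123). refcount(pp1)=3>1 -> COPY to pp4. 5 ppages; refcounts: pp0:2 pp1:2 pp2:3 pp3:1 pp4:1

yes no yes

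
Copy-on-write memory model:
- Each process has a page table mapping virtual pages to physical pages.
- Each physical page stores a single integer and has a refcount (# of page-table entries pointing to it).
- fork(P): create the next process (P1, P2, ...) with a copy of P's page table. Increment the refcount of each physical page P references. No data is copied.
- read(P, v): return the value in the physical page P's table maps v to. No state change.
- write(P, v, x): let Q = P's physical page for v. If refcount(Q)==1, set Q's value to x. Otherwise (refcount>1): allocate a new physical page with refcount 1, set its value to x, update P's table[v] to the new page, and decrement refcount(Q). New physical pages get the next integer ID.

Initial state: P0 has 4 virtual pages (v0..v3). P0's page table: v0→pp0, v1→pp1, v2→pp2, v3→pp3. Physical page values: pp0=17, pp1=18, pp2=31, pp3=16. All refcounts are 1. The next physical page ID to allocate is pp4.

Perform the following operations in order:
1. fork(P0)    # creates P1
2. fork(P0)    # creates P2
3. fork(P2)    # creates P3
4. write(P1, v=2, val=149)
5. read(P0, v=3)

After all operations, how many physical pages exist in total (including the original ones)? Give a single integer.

Answer: 5

Derivation:
Op 1: fork(P0) -> P1. 4 ppages; refcounts: pp0:2 pp1:2 pp2:2 pp3:2
Op 2: fork(P0) -> P2. 4 ppages; refcounts: pp0:3 pp1:3 pp2:3 pp3:3
Op 3: fork(P2) -> P3. 4 ppages; refcounts: pp0:4 pp1:4 pp2:4 pp3:4
Op 4: write(P1, v2, 149). refcount(pp2)=4>1 -> COPY to pp4. 5 ppages; refcounts: pp0:4 pp1:4 pp2:3 pp3:4 pp4:1
Op 5: read(P0, v3) -> 16. No state change.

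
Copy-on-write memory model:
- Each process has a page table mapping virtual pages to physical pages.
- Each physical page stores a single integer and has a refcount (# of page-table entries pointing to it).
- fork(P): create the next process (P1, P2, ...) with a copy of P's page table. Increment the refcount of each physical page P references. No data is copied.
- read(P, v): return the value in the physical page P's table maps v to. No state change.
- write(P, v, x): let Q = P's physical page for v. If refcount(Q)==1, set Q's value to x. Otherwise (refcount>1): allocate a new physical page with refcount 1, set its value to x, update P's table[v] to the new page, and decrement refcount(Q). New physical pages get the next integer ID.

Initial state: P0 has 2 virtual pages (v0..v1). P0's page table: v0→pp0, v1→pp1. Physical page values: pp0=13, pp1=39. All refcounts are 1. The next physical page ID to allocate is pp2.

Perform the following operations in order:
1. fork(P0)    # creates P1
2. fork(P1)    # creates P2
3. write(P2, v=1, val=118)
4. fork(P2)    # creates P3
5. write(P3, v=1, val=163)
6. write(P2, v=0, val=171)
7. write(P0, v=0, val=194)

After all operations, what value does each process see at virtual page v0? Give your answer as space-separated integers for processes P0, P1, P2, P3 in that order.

Answer: 194 13 171 13

Derivation:
Op 1: fork(P0) -> P1. 2 ppages; refcounts: pp0:2 pp1:2
Op 2: fork(P1) -> P2. 2 ppages; refcounts: pp0:3 pp1:3
Op 3: write(P2, v1, 118). refcount(pp1)=3>1 -> COPY to pp2. 3 ppages; refcounts: pp0:3 pp1:2 pp2:1
Op 4: fork(P2) -> P3. 3 ppages; refcounts: pp0:4 pp1:2 pp2:2
Op 5: write(P3, v1, 163). refcount(pp2)=2>1 -> COPY to pp3. 4 ppages; refcounts: pp0:4 pp1:2 pp2:1 pp3:1
Op 6: write(P2, v0, 171). refcount(pp0)=4>1 -> COPY to pp4. 5 ppages; refcounts: pp0:3 pp1:2 pp2:1 pp3:1 pp4:1
Op 7: write(P0, v0, 194). refcount(pp0)=3>1 -> COPY to pp5. 6 ppages; refcounts: pp0:2 pp1:2 pp2:1 pp3:1 pp4:1 pp5:1
P0: v0 -> pp5 = 194
P1: v0 -> pp0 = 13
P2: v0 -> pp4 = 171
P3: v0 -> pp0 = 13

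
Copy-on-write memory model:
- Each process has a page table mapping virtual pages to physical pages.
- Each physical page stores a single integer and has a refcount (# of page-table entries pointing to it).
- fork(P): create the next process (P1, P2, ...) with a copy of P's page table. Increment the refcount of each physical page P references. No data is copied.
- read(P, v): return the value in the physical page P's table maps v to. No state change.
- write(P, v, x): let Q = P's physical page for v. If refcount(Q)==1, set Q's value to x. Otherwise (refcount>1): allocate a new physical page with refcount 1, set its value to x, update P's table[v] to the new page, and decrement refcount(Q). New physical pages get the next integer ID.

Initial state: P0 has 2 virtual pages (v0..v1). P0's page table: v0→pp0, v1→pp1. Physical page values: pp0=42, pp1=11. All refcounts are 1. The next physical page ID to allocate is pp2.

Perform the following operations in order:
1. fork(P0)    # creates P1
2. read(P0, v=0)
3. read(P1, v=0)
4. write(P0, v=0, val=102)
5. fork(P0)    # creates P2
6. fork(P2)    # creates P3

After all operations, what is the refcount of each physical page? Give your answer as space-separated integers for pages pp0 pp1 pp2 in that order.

Op 1: fork(P0) -> P1. 2 ppages; refcounts: pp0:2 pp1:2
Op 2: read(P0, v0) -> 42. No state change.
Op 3: read(P1, v0) -> 42. No state change.
Op 4: write(P0, v0, 102). refcount(pp0)=2>1 -> COPY to pp2. 3 ppages; refcounts: pp0:1 pp1:2 pp2:1
Op 5: fork(P0) -> P2. 3 ppages; refcounts: pp0:1 pp1:3 pp2:2
Op 6: fork(P2) -> P3. 3 ppages; refcounts: pp0:1 pp1:4 pp2:3

Answer: 1 4 3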